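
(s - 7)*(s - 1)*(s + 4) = s^3 - 4*s^2 - 25*s + 28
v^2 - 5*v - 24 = (v - 8)*(v + 3)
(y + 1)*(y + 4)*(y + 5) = y^3 + 10*y^2 + 29*y + 20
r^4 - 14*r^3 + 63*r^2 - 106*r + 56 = (r - 7)*(r - 4)*(r - 2)*(r - 1)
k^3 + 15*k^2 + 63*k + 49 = (k + 1)*(k + 7)^2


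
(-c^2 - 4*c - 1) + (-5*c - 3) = -c^2 - 9*c - 4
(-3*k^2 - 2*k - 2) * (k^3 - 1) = -3*k^5 - 2*k^4 - 2*k^3 + 3*k^2 + 2*k + 2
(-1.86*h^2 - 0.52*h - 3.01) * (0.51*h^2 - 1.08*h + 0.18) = -0.9486*h^4 + 1.7436*h^3 - 1.3083*h^2 + 3.1572*h - 0.5418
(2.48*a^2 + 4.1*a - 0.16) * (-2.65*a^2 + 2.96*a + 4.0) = -6.572*a^4 - 3.5242*a^3 + 22.48*a^2 + 15.9264*a - 0.64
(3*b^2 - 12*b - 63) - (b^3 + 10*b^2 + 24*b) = -b^3 - 7*b^2 - 36*b - 63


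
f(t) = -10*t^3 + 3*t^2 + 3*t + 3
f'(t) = -30*t^2 + 6*t + 3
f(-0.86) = 9.00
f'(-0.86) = -24.35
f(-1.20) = 21.00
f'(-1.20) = -47.40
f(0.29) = 3.88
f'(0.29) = 2.22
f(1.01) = -1.21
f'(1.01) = -21.54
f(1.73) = -34.61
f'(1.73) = -76.41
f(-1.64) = 50.26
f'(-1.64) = -87.53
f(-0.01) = 2.97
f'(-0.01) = 2.94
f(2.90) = -206.96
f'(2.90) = -231.90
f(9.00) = -7017.00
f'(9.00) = -2373.00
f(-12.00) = 17679.00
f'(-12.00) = -4389.00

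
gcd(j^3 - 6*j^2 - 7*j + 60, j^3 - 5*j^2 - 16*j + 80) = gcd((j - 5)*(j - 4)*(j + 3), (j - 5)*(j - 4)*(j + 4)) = j^2 - 9*j + 20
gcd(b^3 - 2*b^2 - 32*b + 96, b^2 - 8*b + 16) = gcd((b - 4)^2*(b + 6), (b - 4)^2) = b^2 - 8*b + 16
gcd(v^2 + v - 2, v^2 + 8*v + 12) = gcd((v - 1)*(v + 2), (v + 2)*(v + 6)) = v + 2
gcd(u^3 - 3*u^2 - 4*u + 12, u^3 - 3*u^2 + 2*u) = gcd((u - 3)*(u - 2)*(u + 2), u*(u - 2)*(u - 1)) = u - 2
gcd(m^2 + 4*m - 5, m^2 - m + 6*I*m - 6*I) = m - 1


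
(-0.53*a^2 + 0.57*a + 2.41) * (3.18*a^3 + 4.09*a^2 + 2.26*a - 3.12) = -1.6854*a^5 - 0.3551*a^4 + 8.7973*a^3 + 12.7987*a^2 + 3.6682*a - 7.5192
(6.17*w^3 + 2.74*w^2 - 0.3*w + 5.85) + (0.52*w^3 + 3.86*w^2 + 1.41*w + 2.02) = 6.69*w^3 + 6.6*w^2 + 1.11*w + 7.87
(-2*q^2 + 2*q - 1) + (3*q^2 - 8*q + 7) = q^2 - 6*q + 6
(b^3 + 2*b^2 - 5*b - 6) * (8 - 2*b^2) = -2*b^5 - 4*b^4 + 18*b^3 + 28*b^2 - 40*b - 48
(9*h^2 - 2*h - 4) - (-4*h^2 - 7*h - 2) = 13*h^2 + 5*h - 2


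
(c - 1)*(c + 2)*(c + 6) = c^3 + 7*c^2 + 4*c - 12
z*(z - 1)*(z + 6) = z^3 + 5*z^2 - 6*z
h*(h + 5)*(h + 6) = h^3 + 11*h^2 + 30*h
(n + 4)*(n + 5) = n^2 + 9*n + 20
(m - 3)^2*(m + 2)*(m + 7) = m^4 + 3*m^3 - 31*m^2 - 3*m + 126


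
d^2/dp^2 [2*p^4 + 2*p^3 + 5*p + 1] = 12*p*(2*p + 1)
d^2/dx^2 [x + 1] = 0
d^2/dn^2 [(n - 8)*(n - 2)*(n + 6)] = 6*n - 8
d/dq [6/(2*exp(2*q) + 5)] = -24*exp(2*q)/(2*exp(2*q) + 5)^2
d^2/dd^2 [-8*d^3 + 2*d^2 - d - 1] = 4 - 48*d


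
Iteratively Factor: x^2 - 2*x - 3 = (x - 3)*(x + 1)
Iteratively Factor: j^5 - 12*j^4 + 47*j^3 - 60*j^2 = (j - 3)*(j^4 - 9*j^3 + 20*j^2) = (j - 5)*(j - 3)*(j^3 - 4*j^2) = (j - 5)*(j - 4)*(j - 3)*(j^2) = j*(j - 5)*(j - 4)*(j - 3)*(j)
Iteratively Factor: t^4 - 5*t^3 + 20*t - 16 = (t + 2)*(t^3 - 7*t^2 + 14*t - 8) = (t - 4)*(t + 2)*(t^2 - 3*t + 2) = (t - 4)*(t - 1)*(t + 2)*(t - 2)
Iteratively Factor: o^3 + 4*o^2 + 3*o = (o + 1)*(o^2 + 3*o) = o*(o + 1)*(o + 3)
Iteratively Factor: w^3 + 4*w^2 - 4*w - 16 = (w - 2)*(w^2 + 6*w + 8) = (w - 2)*(w + 4)*(w + 2)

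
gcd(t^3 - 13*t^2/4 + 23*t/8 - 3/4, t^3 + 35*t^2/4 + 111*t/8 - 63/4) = t - 3/4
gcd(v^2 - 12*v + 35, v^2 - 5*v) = v - 5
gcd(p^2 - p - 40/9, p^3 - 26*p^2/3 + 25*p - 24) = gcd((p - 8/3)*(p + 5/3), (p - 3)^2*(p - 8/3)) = p - 8/3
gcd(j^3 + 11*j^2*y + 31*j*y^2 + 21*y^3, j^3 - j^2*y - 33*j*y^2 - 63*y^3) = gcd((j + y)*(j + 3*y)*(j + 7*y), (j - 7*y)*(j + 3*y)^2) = j + 3*y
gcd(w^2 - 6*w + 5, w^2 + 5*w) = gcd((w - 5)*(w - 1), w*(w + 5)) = 1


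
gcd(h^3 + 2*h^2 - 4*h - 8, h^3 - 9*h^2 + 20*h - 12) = h - 2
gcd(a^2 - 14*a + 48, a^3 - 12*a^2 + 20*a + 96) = a^2 - 14*a + 48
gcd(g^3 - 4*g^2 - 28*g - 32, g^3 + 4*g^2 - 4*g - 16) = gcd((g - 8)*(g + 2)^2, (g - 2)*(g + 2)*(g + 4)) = g + 2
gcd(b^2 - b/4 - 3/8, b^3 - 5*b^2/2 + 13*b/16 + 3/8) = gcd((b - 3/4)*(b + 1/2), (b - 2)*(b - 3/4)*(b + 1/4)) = b - 3/4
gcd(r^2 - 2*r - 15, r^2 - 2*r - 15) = r^2 - 2*r - 15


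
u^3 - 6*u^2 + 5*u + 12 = (u - 4)*(u - 3)*(u + 1)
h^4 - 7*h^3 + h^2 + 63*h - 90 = (h - 5)*(h - 3)*(h - 2)*(h + 3)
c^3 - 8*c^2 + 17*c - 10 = (c - 5)*(c - 2)*(c - 1)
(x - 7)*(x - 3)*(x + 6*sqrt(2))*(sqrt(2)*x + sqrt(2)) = sqrt(2)*x^4 - 9*sqrt(2)*x^3 + 12*x^3 - 108*x^2 + 11*sqrt(2)*x^2 + 21*sqrt(2)*x + 132*x + 252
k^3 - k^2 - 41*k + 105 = (k - 5)*(k - 3)*(k + 7)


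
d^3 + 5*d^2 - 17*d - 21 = (d - 3)*(d + 1)*(d + 7)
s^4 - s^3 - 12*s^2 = s^2*(s - 4)*(s + 3)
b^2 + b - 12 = (b - 3)*(b + 4)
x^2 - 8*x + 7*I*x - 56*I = (x - 8)*(x + 7*I)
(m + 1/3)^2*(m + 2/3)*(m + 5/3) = m^4 + 3*m^3 + 25*m^2/9 + m + 10/81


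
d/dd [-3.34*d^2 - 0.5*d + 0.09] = -6.68*d - 0.5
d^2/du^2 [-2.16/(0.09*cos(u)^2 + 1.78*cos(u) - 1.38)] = (0.069984*(1 - cos(u)^2)^2 + 1.038096*cos(u)^3 + 7.951824*cos(u)^2 + 3.229632*cos(u) - 14.294016)/(0.09*cos(u)^2 + 1.78*cos(u) - 1.38)^3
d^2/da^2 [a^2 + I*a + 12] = 2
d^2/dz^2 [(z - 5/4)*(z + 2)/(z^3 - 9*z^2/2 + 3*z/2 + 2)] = (16*z^6 + 36*z^5 - 474*z^4 + 1549*z^3 - 2322*z^2 + 1374*z - 422)/(8*z^9 - 108*z^8 + 522*z^7 - 1005*z^6 + 351*z^5 + 873*z^4 - 525*z^3 - 324*z^2 + 144*z + 64)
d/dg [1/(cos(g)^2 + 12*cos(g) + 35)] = 2*(cos(g) + 6)*sin(g)/(cos(g)^2 + 12*cos(g) + 35)^2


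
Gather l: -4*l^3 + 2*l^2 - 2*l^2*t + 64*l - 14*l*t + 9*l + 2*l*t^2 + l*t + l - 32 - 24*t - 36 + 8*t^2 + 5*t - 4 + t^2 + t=-4*l^3 + l^2*(2 - 2*t) + l*(2*t^2 - 13*t + 74) + 9*t^2 - 18*t - 72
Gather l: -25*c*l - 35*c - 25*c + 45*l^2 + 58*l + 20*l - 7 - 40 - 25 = -60*c + 45*l^2 + l*(78 - 25*c) - 72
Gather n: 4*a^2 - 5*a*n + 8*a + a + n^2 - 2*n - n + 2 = 4*a^2 + 9*a + n^2 + n*(-5*a - 3) + 2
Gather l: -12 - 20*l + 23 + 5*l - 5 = 6 - 15*l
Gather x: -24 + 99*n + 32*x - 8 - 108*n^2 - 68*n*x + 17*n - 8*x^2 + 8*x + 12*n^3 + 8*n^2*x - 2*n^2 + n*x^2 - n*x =12*n^3 - 110*n^2 + 116*n + x^2*(n - 8) + x*(8*n^2 - 69*n + 40) - 32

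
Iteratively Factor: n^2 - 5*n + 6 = (n - 3)*(n - 2)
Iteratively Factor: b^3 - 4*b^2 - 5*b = (b + 1)*(b^2 - 5*b) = b*(b + 1)*(b - 5)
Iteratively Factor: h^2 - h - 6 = (h + 2)*(h - 3)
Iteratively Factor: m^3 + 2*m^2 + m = (m + 1)*(m^2 + m) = m*(m + 1)*(m + 1)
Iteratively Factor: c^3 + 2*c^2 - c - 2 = (c + 2)*(c^2 - 1) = (c - 1)*(c + 2)*(c + 1)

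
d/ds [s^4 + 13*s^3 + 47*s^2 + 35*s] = 4*s^3 + 39*s^2 + 94*s + 35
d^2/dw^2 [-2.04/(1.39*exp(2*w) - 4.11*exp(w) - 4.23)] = (2.04*(2.78*exp(w) - 4.11)*(5.56*exp(w) - 8.22)*exp(w) + (11.3424*exp(w) - 8.3844)*(-1.39*exp(2*w) + 4.11*exp(w) + 4.23))*exp(w)/(-1.39*exp(2*w) + 4.11*exp(w) + 4.23)^3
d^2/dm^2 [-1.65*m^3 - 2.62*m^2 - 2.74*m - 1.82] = -9.9*m - 5.24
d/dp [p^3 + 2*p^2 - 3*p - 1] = 3*p^2 + 4*p - 3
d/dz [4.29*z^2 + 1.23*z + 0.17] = 8.58*z + 1.23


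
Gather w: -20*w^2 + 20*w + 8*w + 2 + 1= -20*w^2 + 28*w + 3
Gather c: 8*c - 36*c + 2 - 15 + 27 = 14 - 28*c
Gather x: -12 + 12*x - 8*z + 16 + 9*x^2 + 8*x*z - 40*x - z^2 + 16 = 9*x^2 + x*(8*z - 28) - z^2 - 8*z + 20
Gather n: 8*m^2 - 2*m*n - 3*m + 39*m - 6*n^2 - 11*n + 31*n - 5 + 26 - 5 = 8*m^2 + 36*m - 6*n^2 + n*(20 - 2*m) + 16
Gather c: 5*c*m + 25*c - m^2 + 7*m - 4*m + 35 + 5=c*(5*m + 25) - m^2 + 3*m + 40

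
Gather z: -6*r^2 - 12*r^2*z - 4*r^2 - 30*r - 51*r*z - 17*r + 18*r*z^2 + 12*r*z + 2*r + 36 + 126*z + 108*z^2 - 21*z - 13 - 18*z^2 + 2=-10*r^2 - 45*r + z^2*(18*r + 90) + z*(-12*r^2 - 39*r + 105) + 25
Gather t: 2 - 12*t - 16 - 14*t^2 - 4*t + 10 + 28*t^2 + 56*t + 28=14*t^2 + 40*t + 24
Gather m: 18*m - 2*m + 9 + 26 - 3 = 16*m + 32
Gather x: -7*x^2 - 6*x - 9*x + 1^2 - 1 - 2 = -7*x^2 - 15*x - 2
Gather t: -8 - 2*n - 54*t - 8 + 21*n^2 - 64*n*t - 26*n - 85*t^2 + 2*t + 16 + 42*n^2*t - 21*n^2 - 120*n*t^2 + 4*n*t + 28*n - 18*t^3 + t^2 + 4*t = -18*t^3 + t^2*(-120*n - 84) + t*(42*n^2 - 60*n - 48)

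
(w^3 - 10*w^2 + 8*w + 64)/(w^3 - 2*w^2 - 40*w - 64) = (w - 4)/(w + 4)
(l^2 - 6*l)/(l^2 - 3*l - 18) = l/(l + 3)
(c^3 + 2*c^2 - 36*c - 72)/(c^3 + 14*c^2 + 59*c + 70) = (c^2 - 36)/(c^2 + 12*c + 35)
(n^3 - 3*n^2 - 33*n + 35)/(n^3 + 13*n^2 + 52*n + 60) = (n^2 - 8*n + 7)/(n^2 + 8*n + 12)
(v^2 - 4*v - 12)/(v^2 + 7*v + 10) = (v - 6)/(v + 5)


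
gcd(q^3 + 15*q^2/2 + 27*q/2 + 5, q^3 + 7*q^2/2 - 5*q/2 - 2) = q + 1/2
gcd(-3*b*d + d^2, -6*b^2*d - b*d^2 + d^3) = 3*b*d - d^2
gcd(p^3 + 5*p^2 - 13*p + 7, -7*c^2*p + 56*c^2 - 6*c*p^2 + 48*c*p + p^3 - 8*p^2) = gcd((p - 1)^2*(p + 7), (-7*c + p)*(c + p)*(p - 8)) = 1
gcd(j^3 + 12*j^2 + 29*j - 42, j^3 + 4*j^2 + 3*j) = 1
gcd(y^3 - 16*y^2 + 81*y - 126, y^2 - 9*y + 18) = y^2 - 9*y + 18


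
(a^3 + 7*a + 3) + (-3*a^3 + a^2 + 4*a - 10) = -2*a^3 + a^2 + 11*a - 7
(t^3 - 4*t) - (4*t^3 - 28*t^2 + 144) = -3*t^3 + 28*t^2 - 4*t - 144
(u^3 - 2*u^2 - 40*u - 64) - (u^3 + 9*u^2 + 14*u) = -11*u^2 - 54*u - 64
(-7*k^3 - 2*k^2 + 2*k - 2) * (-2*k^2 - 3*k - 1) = 14*k^5 + 25*k^4 + 9*k^3 + 4*k + 2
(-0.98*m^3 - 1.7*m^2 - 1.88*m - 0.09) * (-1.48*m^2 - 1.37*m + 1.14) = 1.4504*m^5 + 3.8586*m^4 + 3.9942*m^3 + 0.7708*m^2 - 2.0199*m - 0.1026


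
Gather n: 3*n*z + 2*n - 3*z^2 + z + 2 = n*(3*z + 2) - 3*z^2 + z + 2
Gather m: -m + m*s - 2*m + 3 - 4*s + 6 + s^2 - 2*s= m*(s - 3) + s^2 - 6*s + 9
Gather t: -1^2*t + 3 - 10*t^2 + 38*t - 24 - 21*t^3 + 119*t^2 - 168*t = -21*t^3 + 109*t^2 - 131*t - 21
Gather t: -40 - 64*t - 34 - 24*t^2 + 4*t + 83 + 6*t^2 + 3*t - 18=-18*t^2 - 57*t - 9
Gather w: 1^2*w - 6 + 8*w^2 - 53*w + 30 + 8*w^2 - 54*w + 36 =16*w^2 - 106*w + 60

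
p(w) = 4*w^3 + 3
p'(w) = 12*w^2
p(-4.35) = -326.25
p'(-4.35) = 227.07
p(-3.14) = -120.84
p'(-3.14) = 118.32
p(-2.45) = -55.82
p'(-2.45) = 72.03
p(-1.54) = -11.61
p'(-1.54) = 28.46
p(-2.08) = -33.00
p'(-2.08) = 51.92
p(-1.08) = -2.04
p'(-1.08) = 14.00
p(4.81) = 448.14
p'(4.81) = 277.63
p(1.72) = 23.35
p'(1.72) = 35.50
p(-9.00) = -2913.00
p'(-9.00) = 972.00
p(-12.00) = -6909.00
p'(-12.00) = 1728.00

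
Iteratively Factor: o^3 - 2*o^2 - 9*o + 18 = (o + 3)*(o^2 - 5*o + 6) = (o - 3)*(o + 3)*(o - 2)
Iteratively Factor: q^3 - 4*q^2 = (q)*(q^2 - 4*q) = q*(q - 4)*(q)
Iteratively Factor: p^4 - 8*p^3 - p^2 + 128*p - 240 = (p - 4)*(p^3 - 4*p^2 - 17*p + 60) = (p - 4)*(p + 4)*(p^2 - 8*p + 15) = (p - 5)*(p - 4)*(p + 4)*(p - 3)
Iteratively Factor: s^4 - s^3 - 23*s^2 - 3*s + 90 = (s + 3)*(s^3 - 4*s^2 - 11*s + 30) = (s - 2)*(s + 3)*(s^2 - 2*s - 15) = (s - 5)*(s - 2)*(s + 3)*(s + 3)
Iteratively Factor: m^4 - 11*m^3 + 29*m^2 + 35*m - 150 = (m - 3)*(m^3 - 8*m^2 + 5*m + 50) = (m - 3)*(m + 2)*(m^2 - 10*m + 25) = (m - 5)*(m - 3)*(m + 2)*(m - 5)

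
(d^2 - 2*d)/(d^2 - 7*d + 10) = d/(d - 5)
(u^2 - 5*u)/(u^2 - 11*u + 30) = u/(u - 6)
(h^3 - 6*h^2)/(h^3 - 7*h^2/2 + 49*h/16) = 16*h*(h - 6)/(16*h^2 - 56*h + 49)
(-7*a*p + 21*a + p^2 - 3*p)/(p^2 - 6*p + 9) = (-7*a + p)/(p - 3)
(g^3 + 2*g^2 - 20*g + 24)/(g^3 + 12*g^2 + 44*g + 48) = (g^2 - 4*g + 4)/(g^2 + 6*g + 8)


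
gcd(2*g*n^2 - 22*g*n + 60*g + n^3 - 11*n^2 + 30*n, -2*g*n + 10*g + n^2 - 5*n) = n - 5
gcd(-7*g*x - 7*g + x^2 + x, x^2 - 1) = x + 1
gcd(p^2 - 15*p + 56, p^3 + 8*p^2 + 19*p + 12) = 1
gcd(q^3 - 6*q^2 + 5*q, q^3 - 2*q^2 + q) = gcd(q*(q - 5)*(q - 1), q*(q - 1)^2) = q^2 - q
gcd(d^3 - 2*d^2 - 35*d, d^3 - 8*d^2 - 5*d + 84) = d - 7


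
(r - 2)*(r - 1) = r^2 - 3*r + 2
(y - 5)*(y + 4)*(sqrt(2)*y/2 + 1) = sqrt(2)*y^3/2 - sqrt(2)*y^2/2 + y^2 - 10*sqrt(2)*y - y - 20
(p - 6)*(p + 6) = p^2 - 36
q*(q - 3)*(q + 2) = q^3 - q^2 - 6*q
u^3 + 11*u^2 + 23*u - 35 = (u - 1)*(u + 5)*(u + 7)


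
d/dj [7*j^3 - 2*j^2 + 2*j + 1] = 21*j^2 - 4*j + 2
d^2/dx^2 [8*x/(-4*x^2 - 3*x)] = -256/(64*x^3 + 144*x^2 + 108*x + 27)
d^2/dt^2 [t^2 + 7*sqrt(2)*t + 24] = 2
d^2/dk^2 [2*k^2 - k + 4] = 4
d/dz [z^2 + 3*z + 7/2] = 2*z + 3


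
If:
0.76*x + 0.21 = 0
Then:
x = -0.28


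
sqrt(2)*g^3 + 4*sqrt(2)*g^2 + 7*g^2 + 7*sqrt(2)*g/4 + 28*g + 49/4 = (g + 7/2)*(g + 7*sqrt(2)/2)*(sqrt(2)*g + sqrt(2)/2)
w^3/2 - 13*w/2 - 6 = (w/2 + 1/2)*(w - 4)*(w + 3)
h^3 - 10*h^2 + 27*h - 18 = (h - 6)*(h - 3)*(h - 1)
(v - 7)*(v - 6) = v^2 - 13*v + 42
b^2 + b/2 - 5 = (b - 2)*(b + 5/2)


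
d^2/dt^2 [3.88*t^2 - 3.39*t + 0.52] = 7.76000000000000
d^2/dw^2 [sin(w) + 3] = -sin(w)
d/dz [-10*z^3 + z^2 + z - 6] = -30*z^2 + 2*z + 1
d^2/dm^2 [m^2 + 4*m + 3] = 2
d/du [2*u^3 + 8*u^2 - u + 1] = 6*u^2 + 16*u - 1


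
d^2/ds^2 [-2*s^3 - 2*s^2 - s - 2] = -12*s - 4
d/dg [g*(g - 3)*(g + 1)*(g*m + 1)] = 4*g^3*m - 6*g^2*m + 3*g^2 - 6*g*m - 4*g - 3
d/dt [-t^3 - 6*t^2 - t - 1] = -3*t^2 - 12*t - 1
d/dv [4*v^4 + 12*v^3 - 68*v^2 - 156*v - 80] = 16*v^3 + 36*v^2 - 136*v - 156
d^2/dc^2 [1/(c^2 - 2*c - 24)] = 2*(c^2 - 2*c - 4*(c - 1)^2 - 24)/(-c^2 + 2*c + 24)^3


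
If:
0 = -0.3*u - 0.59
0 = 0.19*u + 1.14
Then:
No Solution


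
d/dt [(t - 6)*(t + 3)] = 2*t - 3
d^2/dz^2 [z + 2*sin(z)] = -2*sin(z)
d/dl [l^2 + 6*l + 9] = 2*l + 6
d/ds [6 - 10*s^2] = -20*s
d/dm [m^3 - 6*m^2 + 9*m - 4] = 3*m^2 - 12*m + 9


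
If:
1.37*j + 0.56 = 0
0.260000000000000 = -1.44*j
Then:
No Solution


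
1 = 1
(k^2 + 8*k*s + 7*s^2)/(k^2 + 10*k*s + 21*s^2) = (k + s)/(k + 3*s)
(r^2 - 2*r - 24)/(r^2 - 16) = (r - 6)/(r - 4)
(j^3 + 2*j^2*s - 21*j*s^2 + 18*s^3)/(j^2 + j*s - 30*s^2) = (-j^2 + 4*j*s - 3*s^2)/(-j + 5*s)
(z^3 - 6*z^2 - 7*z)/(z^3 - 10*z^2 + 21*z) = (z + 1)/(z - 3)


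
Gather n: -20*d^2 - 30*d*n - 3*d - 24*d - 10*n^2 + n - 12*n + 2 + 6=-20*d^2 - 27*d - 10*n^2 + n*(-30*d - 11) + 8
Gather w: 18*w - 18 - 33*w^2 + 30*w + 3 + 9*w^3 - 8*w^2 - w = 9*w^3 - 41*w^2 + 47*w - 15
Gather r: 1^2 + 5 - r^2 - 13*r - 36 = -r^2 - 13*r - 30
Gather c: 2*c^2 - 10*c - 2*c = 2*c^2 - 12*c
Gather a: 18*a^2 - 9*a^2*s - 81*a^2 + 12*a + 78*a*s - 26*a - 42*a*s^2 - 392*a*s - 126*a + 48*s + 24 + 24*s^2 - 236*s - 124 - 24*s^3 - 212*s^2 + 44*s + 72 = a^2*(-9*s - 63) + a*(-42*s^2 - 314*s - 140) - 24*s^3 - 188*s^2 - 144*s - 28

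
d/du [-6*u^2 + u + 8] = 1 - 12*u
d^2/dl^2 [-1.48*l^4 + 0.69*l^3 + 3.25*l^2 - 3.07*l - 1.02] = -17.76*l^2 + 4.14*l + 6.5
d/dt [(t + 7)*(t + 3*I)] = 2*t + 7 + 3*I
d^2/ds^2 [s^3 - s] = 6*s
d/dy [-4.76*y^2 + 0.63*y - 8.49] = 0.63 - 9.52*y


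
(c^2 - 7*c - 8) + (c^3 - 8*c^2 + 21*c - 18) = c^3 - 7*c^2 + 14*c - 26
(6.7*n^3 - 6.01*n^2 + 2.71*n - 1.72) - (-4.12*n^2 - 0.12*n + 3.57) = 6.7*n^3 - 1.89*n^2 + 2.83*n - 5.29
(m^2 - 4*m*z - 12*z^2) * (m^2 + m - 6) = m^4 - 4*m^3*z + m^3 - 12*m^2*z^2 - 4*m^2*z - 6*m^2 - 12*m*z^2 + 24*m*z + 72*z^2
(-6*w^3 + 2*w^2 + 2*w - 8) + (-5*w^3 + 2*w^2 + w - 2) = -11*w^3 + 4*w^2 + 3*w - 10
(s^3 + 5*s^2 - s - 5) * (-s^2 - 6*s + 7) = -s^5 - 11*s^4 - 22*s^3 + 46*s^2 + 23*s - 35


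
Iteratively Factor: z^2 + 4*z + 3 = (z + 1)*(z + 3)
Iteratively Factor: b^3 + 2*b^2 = (b)*(b^2 + 2*b) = b*(b + 2)*(b)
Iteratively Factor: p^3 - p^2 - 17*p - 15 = (p - 5)*(p^2 + 4*p + 3) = (p - 5)*(p + 1)*(p + 3)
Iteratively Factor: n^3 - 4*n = (n)*(n^2 - 4) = n*(n + 2)*(n - 2)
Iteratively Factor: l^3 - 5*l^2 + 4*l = (l - 1)*(l^2 - 4*l) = l*(l - 1)*(l - 4)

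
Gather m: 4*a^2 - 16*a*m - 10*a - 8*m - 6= 4*a^2 - 10*a + m*(-16*a - 8) - 6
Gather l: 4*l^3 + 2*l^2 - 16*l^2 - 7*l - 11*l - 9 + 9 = 4*l^3 - 14*l^2 - 18*l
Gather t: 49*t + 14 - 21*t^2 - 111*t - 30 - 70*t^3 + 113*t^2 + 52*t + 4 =-70*t^3 + 92*t^2 - 10*t - 12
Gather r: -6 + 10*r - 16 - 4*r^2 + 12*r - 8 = -4*r^2 + 22*r - 30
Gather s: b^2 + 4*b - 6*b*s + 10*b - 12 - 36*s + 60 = b^2 + 14*b + s*(-6*b - 36) + 48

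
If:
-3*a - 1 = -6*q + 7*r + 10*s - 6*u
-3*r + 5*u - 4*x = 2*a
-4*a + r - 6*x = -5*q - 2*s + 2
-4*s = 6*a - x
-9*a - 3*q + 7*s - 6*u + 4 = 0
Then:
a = 434/9423 - 5591*x/18846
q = 11153*x/18846 + 3373/9423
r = 2917*x/6282 + 1673/3141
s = 2183*x/3141 - 217/3141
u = 18091*x/18846 + 3185/9423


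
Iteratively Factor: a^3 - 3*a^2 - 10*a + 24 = (a + 3)*(a^2 - 6*a + 8) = (a - 4)*(a + 3)*(a - 2)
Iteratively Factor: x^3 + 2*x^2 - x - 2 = (x - 1)*(x^2 + 3*x + 2) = (x - 1)*(x + 1)*(x + 2)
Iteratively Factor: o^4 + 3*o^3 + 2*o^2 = (o)*(o^3 + 3*o^2 + 2*o) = o*(o + 1)*(o^2 + 2*o) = o^2*(o + 1)*(o + 2)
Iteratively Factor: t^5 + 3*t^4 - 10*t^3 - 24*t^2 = (t + 4)*(t^4 - t^3 - 6*t^2) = t*(t + 4)*(t^3 - t^2 - 6*t) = t*(t - 3)*(t + 4)*(t^2 + 2*t) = t^2*(t - 3)*(t + 4)*(t + 2)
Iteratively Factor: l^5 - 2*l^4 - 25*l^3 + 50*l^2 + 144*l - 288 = (l + 4)*(l^4 - 6*l^3 - l^2 + 54*l - 72) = (l - 2)*(l + 4)*(l^3 - 4*l^2 - 9*l + 36) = (l - 4)*(l - 2)*(l + 4)*(l^2 - 9) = (l - 4)*(l - 2)*(l + 3)*(l + 4)*(l - 3)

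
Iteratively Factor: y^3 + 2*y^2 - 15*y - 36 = (y + 3)*(y^2 - y - 12) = (y - 4)*(y + 3)*(y + 3)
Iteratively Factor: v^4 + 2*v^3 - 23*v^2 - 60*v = (v + 4)*(v^3 - 2*v^2 - 15*v) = (v + 3)*(v + 4)*(v^2 - 5*v) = v*(v + 3)*(v + 4)*(v - 5)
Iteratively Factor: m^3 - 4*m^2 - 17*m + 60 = (m + 4)*(m^2 - 8*m + 15) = (m - 3)*(m + 4)*(m - 5)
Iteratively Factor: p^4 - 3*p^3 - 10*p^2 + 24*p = (p - 2)*(p^3 - p^2 - 12*p) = (p - 4)*(p - 2)*(p^2 + 3*p) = (p - 4)*(p - 2)*(p + 3)*(p)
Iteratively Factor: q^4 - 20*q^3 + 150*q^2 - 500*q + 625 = (q - 5)*(q^3 - 15*q^2 + 75*q - 125) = (q - 5)^2*(q^2 - 10*q + 25) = (q - 5)^3*(q - 5)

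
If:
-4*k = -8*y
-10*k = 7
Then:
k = -7/10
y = -7/20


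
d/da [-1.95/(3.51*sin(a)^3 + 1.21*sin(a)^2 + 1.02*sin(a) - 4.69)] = (20.5335*sin(a)^2 + 4.719*sin(a) + 1.989)*cos(a)/(3.51*sin(a)^3 + 1.21*sin(a)^2 + 1.02*sin(a) - 4.69)^2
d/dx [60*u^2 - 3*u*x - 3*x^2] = -3*u - 6*x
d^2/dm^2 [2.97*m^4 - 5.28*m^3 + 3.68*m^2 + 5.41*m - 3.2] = 35.64*m^2 - 31.68*m + 7.36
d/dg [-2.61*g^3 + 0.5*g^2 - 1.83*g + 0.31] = -7.83*g^2 + 1.0*g - 1.83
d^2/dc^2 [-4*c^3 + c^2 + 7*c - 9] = 2 - 24*c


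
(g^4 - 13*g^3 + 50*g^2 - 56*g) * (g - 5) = g^5 - 18*g^4 + 115*g^3 - 306*g^2 + 280*g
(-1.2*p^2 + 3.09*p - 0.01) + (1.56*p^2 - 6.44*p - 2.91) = 0.36*p^2 - 3.35*p - 2.92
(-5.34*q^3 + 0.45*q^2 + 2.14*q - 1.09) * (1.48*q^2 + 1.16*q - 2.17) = -7.9032*q^5 - 5.5284*q^4 + 15.277*q^3 - 0.1073*q^2 - 5.9082*q + 2.3653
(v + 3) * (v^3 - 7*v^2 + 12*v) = v^4 - 4*v^3 - 9*v^2 + 36*v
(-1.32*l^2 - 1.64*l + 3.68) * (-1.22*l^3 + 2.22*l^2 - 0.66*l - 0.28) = 1.6104*l^5 - 0.929600000000001*l^4 - 7.2592*l^3 + 9.6216*l^2 - 1.9696*l - 1.0304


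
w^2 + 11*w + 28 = (w + 4)*(w + 7)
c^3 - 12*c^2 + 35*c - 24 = (c - 8)*(c - 3)*(c - 1)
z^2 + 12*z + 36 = (z + 6)^2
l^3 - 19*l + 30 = (l - 3)*(l - 2)*(l + 5)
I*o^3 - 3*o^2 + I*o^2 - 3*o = o*(o + 3*I)*(I*o + I)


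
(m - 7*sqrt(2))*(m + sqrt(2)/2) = m^2 - 13*sqrt(2)*m/2 - 7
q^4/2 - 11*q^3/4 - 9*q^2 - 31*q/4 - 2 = (q/2 + 1/2)*(q - 8)*(q + 1/2)*(q + 1)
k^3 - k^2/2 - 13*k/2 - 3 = (k - 3)*(k + 1/2)*(k + 2)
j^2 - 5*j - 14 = (j - 7)*(j + 2)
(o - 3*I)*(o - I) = o^2 - 4*I*o - 3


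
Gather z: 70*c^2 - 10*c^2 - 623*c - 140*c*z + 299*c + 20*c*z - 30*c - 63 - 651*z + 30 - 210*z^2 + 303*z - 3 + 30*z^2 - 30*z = 60*c^2 - 354*c - 180*z^2 + z*(-120*c - 378) - 36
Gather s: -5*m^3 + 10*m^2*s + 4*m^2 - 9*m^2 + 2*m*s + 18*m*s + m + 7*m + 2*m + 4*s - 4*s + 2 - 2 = -5*m^3 - 5*m^2 + 10*m + s*(10*m^2 + 20*m)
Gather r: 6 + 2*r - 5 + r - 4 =3*r - 3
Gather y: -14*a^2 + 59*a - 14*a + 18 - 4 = -14*a^2 + 45*a + 14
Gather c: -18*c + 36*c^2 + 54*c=36*c^2 + 36*c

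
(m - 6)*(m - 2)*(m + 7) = m^3 - m^2 - 44*m + 84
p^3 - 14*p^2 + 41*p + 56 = (p - 8)*(p - 7)*(p + 1)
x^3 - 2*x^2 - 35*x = x*(x - 7)*(x + 5)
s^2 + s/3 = s*(s + 1/3)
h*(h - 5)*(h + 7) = h^3 + 2*h^2 - 35*h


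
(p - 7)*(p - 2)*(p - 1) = p^3 - 10*p^2 + 23*p - 14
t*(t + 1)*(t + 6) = t^3 + 7*t^2 + 6*t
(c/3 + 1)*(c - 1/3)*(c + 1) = c^3/3 + 11*c^2/9 + 5*c/9 - 1/3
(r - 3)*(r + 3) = r^2 - 9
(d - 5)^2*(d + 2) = d^3 - 8*d^2 + 5*d + 50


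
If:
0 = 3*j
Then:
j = 0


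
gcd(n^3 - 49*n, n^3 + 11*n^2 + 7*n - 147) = n + 7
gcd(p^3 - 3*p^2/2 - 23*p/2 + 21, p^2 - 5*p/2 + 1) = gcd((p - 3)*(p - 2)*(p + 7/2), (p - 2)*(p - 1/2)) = p - 2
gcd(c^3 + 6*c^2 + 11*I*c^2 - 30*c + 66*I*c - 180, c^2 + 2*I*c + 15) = c + 5*I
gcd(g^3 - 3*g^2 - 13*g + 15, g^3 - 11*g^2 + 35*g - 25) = g^2 - 6*g + 5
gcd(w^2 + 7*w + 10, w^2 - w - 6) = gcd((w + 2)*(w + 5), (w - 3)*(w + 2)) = w + 2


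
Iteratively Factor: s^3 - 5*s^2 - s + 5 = (s + 1)*(s^2 - 6*s + 5) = (s - 1)*(s + 1)*(s - 5)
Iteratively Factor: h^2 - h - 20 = (h + 4)*(h - 5)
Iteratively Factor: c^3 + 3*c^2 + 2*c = (c)*(c^2 + 3*c + 2) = c*(c + 2)*(c + 1)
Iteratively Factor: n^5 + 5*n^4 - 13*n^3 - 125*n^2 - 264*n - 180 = (n + 2)*(n^4 + 3*n^3 - 19*n^2 - 87*n - 90) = (n - 5)*(n + 2)*(n^3 + 8*n^2 + 21*n + 18) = (n - 5)*(n + 2)*(n + 3)*(n^2 + 5*n + 6) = (n - 5)*(n + 2)*(n + 3)^2*(n + 2)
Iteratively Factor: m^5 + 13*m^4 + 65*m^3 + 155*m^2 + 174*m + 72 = (m + 1)*(m^4 + 12*m^3 + 53*m^2 + 102*m + 72) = (m + 1)*(m + 3)*(m^3 + 9*m^2 + 26*m + 24) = (m + 1)*(m + 3)^2*(m^2 + 6*m + 8) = (m + 1)*(m + 3)^2*(m + 4)*(m + 2)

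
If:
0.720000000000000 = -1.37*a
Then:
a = -0.53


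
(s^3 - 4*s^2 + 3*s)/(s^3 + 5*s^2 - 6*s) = (s - 3)/(s + 6)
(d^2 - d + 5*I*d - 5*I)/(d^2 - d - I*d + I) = (d + 5*I)/(d - I)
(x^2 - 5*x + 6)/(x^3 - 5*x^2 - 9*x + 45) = (x - 2)/(x^2 - 2*x - 15)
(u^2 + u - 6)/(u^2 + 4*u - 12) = (u + 3)/(u + 6)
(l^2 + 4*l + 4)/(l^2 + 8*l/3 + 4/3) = 3*(l + 2)/(3*l + 2)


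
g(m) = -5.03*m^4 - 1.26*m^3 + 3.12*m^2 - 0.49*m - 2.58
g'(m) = -20.12*m^3 - 3.78*m^2 + 6.24*m - 0.49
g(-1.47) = -14.60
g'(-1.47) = 46.08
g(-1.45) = -13.70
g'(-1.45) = 43.85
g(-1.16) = -4.95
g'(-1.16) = 18.59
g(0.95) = -5.41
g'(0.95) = -15.22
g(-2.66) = -207.31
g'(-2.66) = 334.85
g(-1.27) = -7.43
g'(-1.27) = 26.70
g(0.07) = -2.60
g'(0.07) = -0.08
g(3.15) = -507.78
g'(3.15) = -647.21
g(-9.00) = -31828.74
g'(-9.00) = 14304.65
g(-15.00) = -249684.48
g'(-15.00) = 66960.41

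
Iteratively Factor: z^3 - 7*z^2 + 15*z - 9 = (z - 1)*(z^2 - 6*z + 9) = (z - 3)*(z - 1)*(z - 3)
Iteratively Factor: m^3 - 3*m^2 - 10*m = (m - 5)*(m^2 + 2*m) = (m - 5)*(m + 2)*(m)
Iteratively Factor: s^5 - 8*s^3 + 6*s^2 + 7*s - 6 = (s - 1)*(s^4 + s^3 - 7*s^2 - s + 6) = (s - 2)*(s - 1)*(s^3 + 3*s^2 - s - 3) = (s - 2)*(s - 1)^2*(s^2 + 4*s + 3) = (s - 2)*(s - 1)^2*(s + 1)*(s + 3)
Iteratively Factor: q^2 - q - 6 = (q - 3)*(q + 2)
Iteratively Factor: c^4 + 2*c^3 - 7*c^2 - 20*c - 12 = (c + 2)*(c^3 - 7*c - 6) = (c + 1)*(c + 2)*(c^2 - c - 6) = (c + 1)*(c + 2)^2*(c - 3)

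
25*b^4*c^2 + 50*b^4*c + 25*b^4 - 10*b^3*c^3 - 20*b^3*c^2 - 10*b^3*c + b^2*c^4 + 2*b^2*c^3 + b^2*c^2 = (-5*b + c)^2*(b*c + b)^2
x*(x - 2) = x^2 - 2*x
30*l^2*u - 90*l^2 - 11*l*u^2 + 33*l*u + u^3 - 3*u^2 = (-6*l + u)*(-5*l + u)*(u - 3)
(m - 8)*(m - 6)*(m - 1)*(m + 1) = m^4 - 14*m^3 + 47*m^2 + 14*m - 48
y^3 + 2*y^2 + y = y*(y + 1)^2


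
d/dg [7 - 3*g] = -3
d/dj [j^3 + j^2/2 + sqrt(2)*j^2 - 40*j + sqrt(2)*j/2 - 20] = 3*j^2 + j + 2*sqrt(2)*j - 40 + sqrt(2)/2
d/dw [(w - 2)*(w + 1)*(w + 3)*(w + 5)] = 4*w^3 + 21*w^2 + 10*w - 31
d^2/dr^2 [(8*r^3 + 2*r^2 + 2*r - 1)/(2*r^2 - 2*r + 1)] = 8*(8*r^3 - 18*r^2 + 6*r + 1)/(8*r^6 - 24*r^5 + 36*r^4 - 32*r^3 + 18*r^2 - 6*r + 1)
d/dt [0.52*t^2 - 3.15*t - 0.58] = 1.04*t - 3.15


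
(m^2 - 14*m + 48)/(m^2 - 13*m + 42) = (m - 8)/(m - 7)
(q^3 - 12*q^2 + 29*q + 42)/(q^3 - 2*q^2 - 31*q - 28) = (q - 6)/(q + 4)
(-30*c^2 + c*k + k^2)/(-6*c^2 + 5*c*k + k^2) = (5*c - k)/(c - k)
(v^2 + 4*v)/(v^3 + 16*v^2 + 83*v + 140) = v/(v^2 + 12*v + 35)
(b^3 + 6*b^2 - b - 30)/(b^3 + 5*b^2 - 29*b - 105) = (b^2 + 3*b - 10)/(b^2 + 2*b - 35)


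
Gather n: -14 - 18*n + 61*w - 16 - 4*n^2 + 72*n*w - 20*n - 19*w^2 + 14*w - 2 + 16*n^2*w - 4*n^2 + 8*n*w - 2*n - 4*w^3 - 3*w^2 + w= n^2*(16*w - 8) + n*(80*w - 40) - 4*w^3 - 22*w^2 + 76*w - 32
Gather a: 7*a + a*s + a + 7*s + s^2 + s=a*(s + 8) + s^2 + 8*s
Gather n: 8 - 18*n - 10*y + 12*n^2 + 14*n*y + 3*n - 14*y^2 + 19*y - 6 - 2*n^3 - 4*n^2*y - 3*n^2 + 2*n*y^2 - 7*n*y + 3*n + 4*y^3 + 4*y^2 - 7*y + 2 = -2*n^3 + n^2*(9 - 4*y) + n*(2*y^2 + 7*y - 12) + 4*y^3 - 10*y^2 + 2*y + 4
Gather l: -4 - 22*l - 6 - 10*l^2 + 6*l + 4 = -10*l^2 - 16*l - 6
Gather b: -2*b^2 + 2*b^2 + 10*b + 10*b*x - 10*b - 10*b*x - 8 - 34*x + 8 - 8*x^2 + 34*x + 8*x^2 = 0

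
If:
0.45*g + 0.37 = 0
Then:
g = -0.82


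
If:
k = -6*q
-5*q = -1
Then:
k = -6/5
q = 1/5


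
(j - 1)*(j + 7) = j^2 + 6*j - 7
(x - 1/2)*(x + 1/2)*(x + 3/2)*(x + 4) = x^4 + 11*x^3/2 + 23*x^2/4 - 11*x/8 - 3/2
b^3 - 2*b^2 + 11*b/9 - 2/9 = (b - 1)*(b - 2/3)*(b - 1/3)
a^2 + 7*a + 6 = (a + 1)*(a + 6)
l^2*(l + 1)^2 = l^4 + 2*l^3 + l^2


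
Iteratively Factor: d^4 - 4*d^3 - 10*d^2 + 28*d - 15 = (d - 1)*(d^3 - 3*d^2 - 13*d + 15) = (d - 5)*(d - 1)*(d^2 + 2*d - 3) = (d - 5)*(d - 1)*(d + 3)*(d - 1)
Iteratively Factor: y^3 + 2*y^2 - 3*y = (y - 1)*(y^2 + 3*y) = y*(y - 1)*(y + 3)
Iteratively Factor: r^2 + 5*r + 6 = (r + 2)*(r + 3)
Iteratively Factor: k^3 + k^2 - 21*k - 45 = (k + 3)*(k^2 - 2*k - 15) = (k + 3)^2*(k - 5)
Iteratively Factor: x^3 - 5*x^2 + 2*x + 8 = (x + 1)*(x^2 - 6*x + 8) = (x - 2)*(x + 1)*(x - 4)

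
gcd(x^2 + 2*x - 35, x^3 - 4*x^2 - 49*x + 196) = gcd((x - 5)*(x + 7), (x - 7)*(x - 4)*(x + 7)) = x + 7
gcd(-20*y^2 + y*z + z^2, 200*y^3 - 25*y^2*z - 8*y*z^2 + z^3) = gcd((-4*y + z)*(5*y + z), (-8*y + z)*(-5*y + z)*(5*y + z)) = 5*y + z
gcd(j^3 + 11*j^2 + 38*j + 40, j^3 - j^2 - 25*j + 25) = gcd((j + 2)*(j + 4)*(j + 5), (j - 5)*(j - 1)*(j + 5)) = j + 5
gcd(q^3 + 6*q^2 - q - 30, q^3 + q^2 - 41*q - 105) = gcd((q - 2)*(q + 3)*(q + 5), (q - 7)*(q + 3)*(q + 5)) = q^2 + 8*q + 15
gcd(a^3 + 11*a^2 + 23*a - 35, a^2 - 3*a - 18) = 1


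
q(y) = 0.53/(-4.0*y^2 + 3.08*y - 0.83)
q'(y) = 0.53*(8.0*y - 3.08)/(-4.0*y^2 + 3.08*y - 0.83)^2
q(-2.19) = -0.02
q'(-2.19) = -0.02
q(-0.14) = -0.40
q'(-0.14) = -1.24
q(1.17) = -0.20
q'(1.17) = 0.46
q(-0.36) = -0.22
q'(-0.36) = -0.52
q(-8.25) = -0.00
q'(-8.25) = -0.00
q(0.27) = -1.83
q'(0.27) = -5.80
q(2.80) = -0.02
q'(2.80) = 0.02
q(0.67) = -0.94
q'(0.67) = 3.83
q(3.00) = -0.02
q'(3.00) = 0.01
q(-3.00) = -0.01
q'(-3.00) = -0.01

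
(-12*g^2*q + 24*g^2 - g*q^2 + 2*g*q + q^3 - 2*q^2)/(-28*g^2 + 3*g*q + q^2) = (3*g*q - 6*g + q^2 - 2*q)/(7*g + q)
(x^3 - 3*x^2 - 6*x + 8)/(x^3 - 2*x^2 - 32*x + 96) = (x^2 + x - 2)/(x^2 + 2*x - 24)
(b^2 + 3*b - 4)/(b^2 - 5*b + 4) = (b + 4)/(b - 4)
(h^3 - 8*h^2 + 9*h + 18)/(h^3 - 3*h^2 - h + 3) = (h - 6)/(h - 1)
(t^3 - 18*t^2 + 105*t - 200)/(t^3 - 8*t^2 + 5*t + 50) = (t - 8)/(t + 2)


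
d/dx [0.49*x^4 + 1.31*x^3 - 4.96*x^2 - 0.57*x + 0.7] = 1.96*x^3 + 3.93*x^2 - 9.92*x - 0.57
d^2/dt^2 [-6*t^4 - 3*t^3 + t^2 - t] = -72*t^2 - 18*t + 2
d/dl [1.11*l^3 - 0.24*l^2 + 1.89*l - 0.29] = 3.33*l^2 - 0.48*l + 1.89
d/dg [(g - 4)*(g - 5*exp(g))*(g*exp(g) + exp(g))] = (g^3 - 10*g^2*exp(g) + 20*g*exp(g) - 10*g + 55*exp(g) - 4)*exp(g)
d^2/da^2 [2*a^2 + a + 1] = 4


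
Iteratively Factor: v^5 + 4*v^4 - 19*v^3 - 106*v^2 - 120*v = (v + 2)*(v^4 + 2*v^3 - 23*v^2 - 60*v) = (v - 5)*(v + 2)*(v^3 + 7*v^2 + 12*v) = v*(v - 5)*(v + 2)*(v^2 + 7*v + 12) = v*(v - 5)*(v + 2)*(v + 4)*(v + 3)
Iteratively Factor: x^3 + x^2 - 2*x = (x - 1)*(x^2 + 2*x) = (x - 1)*(x + 2)*(x)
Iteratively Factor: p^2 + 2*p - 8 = (p + 4)*(p - 2)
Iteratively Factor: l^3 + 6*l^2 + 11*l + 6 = (l + 2)*(l^2 + 4*l + 3) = (l + 2)*(l + 3)*(l + 1)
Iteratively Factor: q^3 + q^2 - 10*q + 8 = (q - 2)*(q^2 + 3*q - 4) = (q - 2)*(q + 4)*(q - 1)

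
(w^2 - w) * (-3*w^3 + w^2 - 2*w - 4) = -3*w^5 + 4*w^4 - 3*w^3 - 2*w^2 + 4*w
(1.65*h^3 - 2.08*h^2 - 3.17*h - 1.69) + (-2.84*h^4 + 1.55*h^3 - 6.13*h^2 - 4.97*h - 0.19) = -2.84*h^4 + 3.2*h^3 - 8.21*h^2 - 8.14*h - 1.88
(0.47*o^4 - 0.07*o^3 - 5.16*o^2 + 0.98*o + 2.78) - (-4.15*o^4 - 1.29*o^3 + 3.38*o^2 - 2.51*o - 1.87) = 4.62*o^4 + 1.22*o^3 - 8.54*o^2 + 3.49*o + 4.65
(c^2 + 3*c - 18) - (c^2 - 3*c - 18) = 6*c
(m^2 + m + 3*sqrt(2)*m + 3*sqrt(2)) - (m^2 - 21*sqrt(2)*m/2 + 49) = m + 27*sqrt(2)*m/2 - 49 + 3*sqrt(2)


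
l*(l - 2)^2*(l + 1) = l^4 - 3*l^3 + 4*l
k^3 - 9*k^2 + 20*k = k*(k - 5)*(k - 4)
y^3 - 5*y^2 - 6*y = y*(y - 6)*(y + 1)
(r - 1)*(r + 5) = r^2 + 4*r - 5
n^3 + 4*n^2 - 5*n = n*(n - 1)*(n + 5)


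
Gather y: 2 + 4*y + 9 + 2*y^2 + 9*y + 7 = 2*y^2 + 13*y + 18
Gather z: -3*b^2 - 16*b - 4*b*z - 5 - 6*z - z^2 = -3*b^2 - 16*b - z^2 + z*(-4*b - 6) - 5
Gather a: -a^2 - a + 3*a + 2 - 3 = -a^2 + 2*a - 1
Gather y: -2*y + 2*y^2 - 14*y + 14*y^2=16*y^2 - 16*y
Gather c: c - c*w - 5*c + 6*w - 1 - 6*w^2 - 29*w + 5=c*(-w - 4) - 6*w^2 - 23*w + 4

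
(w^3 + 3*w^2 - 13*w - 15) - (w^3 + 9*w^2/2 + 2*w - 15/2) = -3*w^2/2 - 15*w - 15/2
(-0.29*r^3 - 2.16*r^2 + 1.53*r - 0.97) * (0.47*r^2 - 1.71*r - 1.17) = -0.1363*r^5 - 0.5193*r^4 + 4.752*r^3 - 0.545*r^2 - 0.1314*r + 1.1349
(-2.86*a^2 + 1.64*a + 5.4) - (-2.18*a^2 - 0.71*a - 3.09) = -0.68*a^2 + 2.35*a + 8.49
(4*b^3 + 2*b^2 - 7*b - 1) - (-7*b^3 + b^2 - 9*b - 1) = 11*b^3 + b^2 + 2*b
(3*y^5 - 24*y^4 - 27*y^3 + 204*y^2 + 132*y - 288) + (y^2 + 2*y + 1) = 3*y^5 - 24*y^4 - 27*y^3 + 205*y^2 + 134*y - 287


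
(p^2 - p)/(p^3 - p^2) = 1/p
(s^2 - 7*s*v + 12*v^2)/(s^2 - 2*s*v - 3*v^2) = (s - 4*v)/(s + v)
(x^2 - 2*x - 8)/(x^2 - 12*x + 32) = (x + 2)/(x - 8)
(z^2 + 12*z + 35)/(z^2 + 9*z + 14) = (z + 5)/(z + 2)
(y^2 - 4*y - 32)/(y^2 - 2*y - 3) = (-y^2 + 4*y + 32)/(-y^2 + 2*y + 3)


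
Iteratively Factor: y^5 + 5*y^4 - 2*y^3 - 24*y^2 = (y + 4)*(y^4 + y^3 - 6*y^2) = y*(y + 4)*(y^3 + y^2 - 6*y) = y*(y + 3)*(y + 4)*(y^2 - 2*y) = y*(y - 2)*(y + 3)*(y + 4)*(y)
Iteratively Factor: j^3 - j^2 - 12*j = (j - 4)*(j^2 + 3*j) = (j - 4)*(j + 3)*(j)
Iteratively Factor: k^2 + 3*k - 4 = (k + 4)*(k - 1)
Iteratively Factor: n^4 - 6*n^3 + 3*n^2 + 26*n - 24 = (n + 2)*(n^3 - 8*n^2 + 19*n - 12) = (n - 3)*(n + 2)*(n^2 - 5*n + 4) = (n - 3)*(n - 1)*(n + 2)*(n - 4)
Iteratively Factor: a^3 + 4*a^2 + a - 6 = (a + 3)*(a^2 + a - 2) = (a + 2)*(a + 3)*(a - 1)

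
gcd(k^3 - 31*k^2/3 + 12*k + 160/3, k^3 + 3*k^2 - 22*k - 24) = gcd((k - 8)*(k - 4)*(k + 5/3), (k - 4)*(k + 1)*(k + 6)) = k - 4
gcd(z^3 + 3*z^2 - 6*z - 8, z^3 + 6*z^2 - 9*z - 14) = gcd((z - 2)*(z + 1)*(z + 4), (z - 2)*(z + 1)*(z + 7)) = z^2 - z - 2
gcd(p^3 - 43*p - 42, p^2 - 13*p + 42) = p - 7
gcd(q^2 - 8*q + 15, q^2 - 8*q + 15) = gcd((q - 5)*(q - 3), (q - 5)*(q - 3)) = q^2 - 8*q + 15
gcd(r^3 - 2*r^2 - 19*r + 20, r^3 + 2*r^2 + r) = 1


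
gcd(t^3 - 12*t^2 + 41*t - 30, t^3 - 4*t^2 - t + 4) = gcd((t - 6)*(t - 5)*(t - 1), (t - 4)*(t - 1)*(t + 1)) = t - 1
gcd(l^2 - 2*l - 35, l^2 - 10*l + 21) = l - 7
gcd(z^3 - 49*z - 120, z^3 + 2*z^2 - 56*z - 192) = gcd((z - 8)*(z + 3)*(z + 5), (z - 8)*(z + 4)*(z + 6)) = z - 8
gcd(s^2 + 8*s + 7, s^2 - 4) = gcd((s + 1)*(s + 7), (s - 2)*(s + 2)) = 1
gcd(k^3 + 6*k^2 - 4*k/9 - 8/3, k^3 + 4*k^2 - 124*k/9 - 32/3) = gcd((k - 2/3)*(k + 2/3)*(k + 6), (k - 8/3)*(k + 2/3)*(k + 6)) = k^2 + 20*k/3 + 4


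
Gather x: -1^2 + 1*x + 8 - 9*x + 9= 16 - 8*x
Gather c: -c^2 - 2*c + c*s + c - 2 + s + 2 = -c^2 + c*(s - 1) + s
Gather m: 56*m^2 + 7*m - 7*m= 56*m^2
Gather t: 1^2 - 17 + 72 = 56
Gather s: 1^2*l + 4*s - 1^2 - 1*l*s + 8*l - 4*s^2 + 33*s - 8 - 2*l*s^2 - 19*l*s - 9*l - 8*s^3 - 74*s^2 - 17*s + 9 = -8*s^3 + s^2*(-2*l - 78) + s*(20 - 20*l)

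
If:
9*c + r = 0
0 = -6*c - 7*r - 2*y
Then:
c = 2*y/57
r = -6*y/19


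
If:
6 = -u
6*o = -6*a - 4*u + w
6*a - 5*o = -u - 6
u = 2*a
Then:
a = -3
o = -18/5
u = -6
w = -318/5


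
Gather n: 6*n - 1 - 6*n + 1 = 0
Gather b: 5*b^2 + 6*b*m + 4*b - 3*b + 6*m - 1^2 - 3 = 5*b^2 + b*(6*m + 1) + 6*m - 4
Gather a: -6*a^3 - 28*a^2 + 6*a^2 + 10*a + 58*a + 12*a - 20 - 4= -6*a^3 - 22*a^2 + 80*a - 24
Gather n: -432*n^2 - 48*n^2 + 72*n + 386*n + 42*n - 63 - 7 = -480*n^2 + 500*n - 70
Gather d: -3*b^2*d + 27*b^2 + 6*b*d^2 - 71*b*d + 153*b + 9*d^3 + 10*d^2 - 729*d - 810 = 27*b^2 + 153*b + 9*d^3 + d^2*(6*b + 10) + d*(-3*b^2 - 71*b - 729) - 810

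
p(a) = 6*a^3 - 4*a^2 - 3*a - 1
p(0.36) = -2.32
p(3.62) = 220.35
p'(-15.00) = 4167.00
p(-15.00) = -21106.00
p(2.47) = 57.60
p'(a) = 18*a^2 - 8*a - 3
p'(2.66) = 103.08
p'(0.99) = 6.72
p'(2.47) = 87.06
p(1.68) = 11.12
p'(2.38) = 79.92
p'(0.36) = -3.55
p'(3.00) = 135.00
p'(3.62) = 203.92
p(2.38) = 50.09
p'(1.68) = 34.36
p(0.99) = -2.07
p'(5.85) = 566.20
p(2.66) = 75.64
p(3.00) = 116.00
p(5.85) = 1045.77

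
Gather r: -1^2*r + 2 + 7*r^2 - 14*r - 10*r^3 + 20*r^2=-10*r^3 + 27*r^2 - 15*r + 2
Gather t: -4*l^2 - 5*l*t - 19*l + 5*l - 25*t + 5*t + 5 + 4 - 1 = -4*l^2 - 14*l + t*(-5*l - 20) + 8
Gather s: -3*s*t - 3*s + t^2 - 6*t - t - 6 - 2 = s*(-3*t - 3) + t^2 - 7*t - 8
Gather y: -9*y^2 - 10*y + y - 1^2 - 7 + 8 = -9*y^2 - 9*y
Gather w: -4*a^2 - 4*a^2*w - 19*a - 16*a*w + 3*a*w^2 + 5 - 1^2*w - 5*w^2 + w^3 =-4*a^2 - 19*a + w^3 + w^2*(3*a - 5) + w*(-4*a^2 - 16*a - 1) + 5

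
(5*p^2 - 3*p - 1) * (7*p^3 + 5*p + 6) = 35*p^5 - 21*p^4 + 18*p^3 + 15*p^2 - 23*p - 6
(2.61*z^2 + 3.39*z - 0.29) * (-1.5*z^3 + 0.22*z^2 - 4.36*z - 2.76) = -3.915*z^5 - 4.5108*z^4 - 10.1988*z^3 - 22.0478*z^2 - 8.092*z + 0.8004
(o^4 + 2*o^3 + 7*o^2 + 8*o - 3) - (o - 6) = o^4 + 2*o^3 + 7*o^2 + 7*o + 3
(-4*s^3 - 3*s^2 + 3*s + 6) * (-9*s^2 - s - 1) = 36*s^5 + 31*s^4 - 20*s^3 - 54*s^2 - 9*s - 6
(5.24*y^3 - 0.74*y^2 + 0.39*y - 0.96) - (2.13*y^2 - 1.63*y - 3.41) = 5.24*y^3 - 2.87*y^2 + 2.02*y + 2.45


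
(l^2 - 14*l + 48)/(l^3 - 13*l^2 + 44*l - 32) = (l - 6)/(l^2 - 5*l + 4)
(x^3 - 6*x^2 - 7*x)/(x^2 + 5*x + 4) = x*(x - 7)/(x + 4)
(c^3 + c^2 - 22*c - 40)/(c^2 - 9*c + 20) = (c^2 + 6*c + 8)/(c - 4)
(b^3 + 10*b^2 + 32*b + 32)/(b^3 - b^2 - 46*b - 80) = (b^2 + 8*b + 16)/(b^2 - 3*b - 40)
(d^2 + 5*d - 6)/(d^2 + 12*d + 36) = (d - 1)/(d + 6)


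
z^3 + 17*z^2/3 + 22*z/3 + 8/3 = (z + 2/3)*(z + 1)*(z + 4)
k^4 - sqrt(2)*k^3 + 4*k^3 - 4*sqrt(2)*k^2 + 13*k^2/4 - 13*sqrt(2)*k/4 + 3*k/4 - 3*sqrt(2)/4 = (k + 1/2)^2*(k + 3)*(k - sqrt(2))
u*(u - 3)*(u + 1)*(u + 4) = u^4 + 2*u^3 - 11*u^2 - 12*u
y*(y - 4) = y^2 - 4*y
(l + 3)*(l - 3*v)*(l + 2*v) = l^3 - l^2*v + 3*l^2 - 6*l*v^2 - 3*l*v - 18*v^2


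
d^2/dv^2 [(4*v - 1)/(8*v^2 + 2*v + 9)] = 8*(-24*v*(8*v^2 + 2*v + 9) + (4*v - 1)*(8*v + 1)^2)/(8*v^2 + 2*v + 9)^3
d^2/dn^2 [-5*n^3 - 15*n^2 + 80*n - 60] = -30*n - 30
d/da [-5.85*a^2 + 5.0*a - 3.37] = 5.0 - 11.7*a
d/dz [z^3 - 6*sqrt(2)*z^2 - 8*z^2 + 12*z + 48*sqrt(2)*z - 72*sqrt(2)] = 3*z^2 - 12*sqrt(2)*z - 16*z + 12 + 48*sqrt(2)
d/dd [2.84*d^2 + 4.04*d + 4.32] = 5.68*d + 4.04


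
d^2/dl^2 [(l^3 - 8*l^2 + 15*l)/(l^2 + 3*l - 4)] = 8*(13*l^3 - 33*l^2 + 57*l + 13)/(l^6 + 9*l^5 + 15*l^4 - 45*l^3 - 60*l^2 + 144*l - 64)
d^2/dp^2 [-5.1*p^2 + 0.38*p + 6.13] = -10.2000000000000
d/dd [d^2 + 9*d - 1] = 2*d + 9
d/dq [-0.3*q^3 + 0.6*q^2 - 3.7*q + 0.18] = -0.9*q^2 + 1.2*q - 3.7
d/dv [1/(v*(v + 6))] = 2*(-v - 3)/(v^2*(v^2 + 12*v + 36))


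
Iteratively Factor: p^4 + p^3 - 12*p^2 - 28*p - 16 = (p + 1)*(p^3 - 12*p - 16) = (p + 1)*(p + 2)*(p^2 - 2*p - 8) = (p - 4)*(p + 1)*(p + 2)*(p + 2)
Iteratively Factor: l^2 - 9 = (l - 3)*(l + 3)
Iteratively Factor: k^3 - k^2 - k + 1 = (k + 1)*(k^2 - 2*k + 1) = (k - 1)*(k + 1)*(k - 1)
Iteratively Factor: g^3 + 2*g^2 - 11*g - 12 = (g + 4)*(g^2 - 2*g - 3) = (g + 1)*(g + 4)*(g - 3)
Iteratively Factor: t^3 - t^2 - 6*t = (t)*(t^2 - t - 6) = t*(t - 3)*(t + 2)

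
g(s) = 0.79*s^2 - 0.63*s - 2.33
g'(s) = 1.58*s - 0.63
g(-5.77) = 27.61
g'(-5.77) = -9.75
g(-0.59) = -1.68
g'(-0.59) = -1.56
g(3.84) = 6.90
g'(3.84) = 5.44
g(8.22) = 45.87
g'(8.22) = 12.36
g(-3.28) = 8.24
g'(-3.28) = -5.81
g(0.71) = -2.38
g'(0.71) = 0.49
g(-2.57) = 4.51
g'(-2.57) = -4.69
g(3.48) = 5.04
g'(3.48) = 4.87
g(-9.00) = 67.33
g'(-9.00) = -14.85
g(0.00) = -2.33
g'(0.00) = -0.63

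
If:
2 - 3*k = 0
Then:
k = 2/3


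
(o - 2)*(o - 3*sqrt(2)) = o^2 - 3*sqrt(2)*o - 2*o + 6*sqrt(2)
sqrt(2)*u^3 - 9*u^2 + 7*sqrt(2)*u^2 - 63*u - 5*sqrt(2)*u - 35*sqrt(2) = (u + 7)*(u - 5*sqrt(2))*(sqrt(2)*u + 1)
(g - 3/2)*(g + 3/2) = g^2 - 9/4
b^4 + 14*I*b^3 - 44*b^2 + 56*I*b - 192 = (b - 2*I)*(b + 2*I)*(b + 6*I)*(b + 8*I)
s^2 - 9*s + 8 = (s - 8)*(s - 1)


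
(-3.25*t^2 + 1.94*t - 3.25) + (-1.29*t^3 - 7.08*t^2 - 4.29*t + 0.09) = -1.29*t^3 - 10.33*t^2 - 2.35*t - 3.16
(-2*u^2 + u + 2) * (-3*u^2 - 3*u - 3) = 6*u^4 + 3*u^3 - 3*u^2 - 9*u - 6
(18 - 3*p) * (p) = -3*p^2 + 18*p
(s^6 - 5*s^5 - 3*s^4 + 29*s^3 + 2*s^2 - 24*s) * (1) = s^6 - 5*s^5 - 3*s^4 + 29*s^3 + 2*s^2 - 24*s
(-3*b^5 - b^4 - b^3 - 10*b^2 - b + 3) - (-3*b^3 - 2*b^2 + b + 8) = -3*b^5 - b^4 + 2*b^3 - 8*b^2 - 2*b - 5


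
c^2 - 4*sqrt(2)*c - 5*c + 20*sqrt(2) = (c - 5)*(c - 4*sqrt(2))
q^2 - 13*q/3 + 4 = (q - 3)*(q - 4/3)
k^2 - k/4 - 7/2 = (k - 2)*(k + 7/4)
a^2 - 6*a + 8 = (a - 4)*(a - 2)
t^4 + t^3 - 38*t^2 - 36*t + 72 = (t - 6)*(t - 1)*(t + 2)*(t + 6)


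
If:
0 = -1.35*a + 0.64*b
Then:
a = 0.474074074074074*b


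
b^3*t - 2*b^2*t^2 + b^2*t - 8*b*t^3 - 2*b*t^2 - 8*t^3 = (b - 4*t)*(b + 2*t)*(b*t + t)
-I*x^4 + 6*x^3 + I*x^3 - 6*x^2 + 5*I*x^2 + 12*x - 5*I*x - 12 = (x - I)*(x + 3*I)*(x + 4*I)*(-I*x + I)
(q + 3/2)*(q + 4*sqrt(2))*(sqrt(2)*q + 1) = sqrt(2)*q^3 + 3*sqrt(2)*q^2/2 + 9*q^2 + 4*sqrt(2)*q + 27*q/2 + 6*sqrt(2)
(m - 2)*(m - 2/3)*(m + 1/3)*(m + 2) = m^4 - m^3/3 - 38*m^2/9 + 4*m/3 + 8/9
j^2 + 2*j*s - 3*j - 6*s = (j - 3)*(j + 2*s)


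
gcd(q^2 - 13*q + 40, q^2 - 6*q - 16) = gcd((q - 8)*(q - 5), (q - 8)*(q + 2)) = q - 8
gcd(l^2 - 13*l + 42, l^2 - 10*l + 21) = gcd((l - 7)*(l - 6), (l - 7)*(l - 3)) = l - 7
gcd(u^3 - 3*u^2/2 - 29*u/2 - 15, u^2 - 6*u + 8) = 1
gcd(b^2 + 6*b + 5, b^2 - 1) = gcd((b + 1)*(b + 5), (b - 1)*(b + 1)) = b + 1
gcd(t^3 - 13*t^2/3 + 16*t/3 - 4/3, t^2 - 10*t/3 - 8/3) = 1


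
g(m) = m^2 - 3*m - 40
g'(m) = 2*m - 3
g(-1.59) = -32.70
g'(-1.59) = -6.18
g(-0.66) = -37.58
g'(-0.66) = -4.32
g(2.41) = -41.42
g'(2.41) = 1.82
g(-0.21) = -39.33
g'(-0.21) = -3.42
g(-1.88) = -30.83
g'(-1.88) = -6.76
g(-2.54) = -25.93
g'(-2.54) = -8.08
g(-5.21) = 2.77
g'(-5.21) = -13.42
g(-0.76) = -37.14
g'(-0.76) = -4.52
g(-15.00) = 230.00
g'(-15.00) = -33.00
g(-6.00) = 14.00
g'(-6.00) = -15.00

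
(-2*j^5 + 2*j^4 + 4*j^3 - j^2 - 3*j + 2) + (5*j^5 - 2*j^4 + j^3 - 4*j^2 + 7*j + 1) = 3*j^5 + 5*j^3 - 5*j^2 + 4*j + 3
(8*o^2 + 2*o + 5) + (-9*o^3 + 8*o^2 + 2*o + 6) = -9*o^3 + 16*o^2 + 4*o + 11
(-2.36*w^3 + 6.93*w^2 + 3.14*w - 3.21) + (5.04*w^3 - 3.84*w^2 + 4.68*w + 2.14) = 2.68*w^3 + 3.09*w^2 + 7.82*w - 1.07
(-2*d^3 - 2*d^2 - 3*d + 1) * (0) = 0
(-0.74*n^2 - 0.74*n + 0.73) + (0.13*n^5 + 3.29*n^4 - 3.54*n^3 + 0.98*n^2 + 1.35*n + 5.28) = 0.13*n^5 + 3.29*n^4 - 3.54*n^3 + 0.24*n^2 + 0.61*n + 6.01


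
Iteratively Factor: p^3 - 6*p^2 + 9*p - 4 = (p - 1)*(p^2 - 5*p + 4) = (p - 4)*(p - 1)*(p - 1)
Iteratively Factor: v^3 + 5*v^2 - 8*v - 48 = (v + 4)*(v^2 + v - 12) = (v - 3)*(v + 4)*(v + 4)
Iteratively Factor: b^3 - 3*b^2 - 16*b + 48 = (b - 3)*(b^2 - 16) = (b - 4)*(b - 3)*(b + 4)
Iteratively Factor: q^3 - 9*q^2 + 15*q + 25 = (q + 1)*(q^2 - 10*q + 25) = (q - 5)*(q + 1)*(q - 5)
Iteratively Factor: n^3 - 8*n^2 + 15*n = (n)*(n^2 - 8*n + 15) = n*(n - 3)*(n - 5)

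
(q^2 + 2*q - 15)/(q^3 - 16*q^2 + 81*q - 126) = (q + 5)/(q^2 - 13*q + 42)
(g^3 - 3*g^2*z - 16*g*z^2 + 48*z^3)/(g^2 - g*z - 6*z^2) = (g^2 - 16*z^2)/(g + 2*z)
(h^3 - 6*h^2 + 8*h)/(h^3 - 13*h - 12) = h*(h - 2)/(h^2 + 4*h + 3)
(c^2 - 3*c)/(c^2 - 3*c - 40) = c*(3 - c)/(-c^2 + 3*c + 40)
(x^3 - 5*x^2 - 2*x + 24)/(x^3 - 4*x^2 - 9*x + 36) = (x + 2)/(x + 3)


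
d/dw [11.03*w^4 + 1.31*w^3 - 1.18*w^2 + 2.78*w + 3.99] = 44.12*w^3 + 3.93*w^2 - 2.36*w + 2.78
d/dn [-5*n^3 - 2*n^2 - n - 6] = -15*n^2 - 4*n - 1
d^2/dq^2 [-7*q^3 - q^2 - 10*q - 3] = -42*q - 2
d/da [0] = 0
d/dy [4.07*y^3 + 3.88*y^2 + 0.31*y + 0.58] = 12.21*y^2 + 7.76*y + 0.31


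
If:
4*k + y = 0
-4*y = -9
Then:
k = -9/16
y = 9/4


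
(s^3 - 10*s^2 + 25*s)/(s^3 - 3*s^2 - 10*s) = (s - 5)/(s + 2)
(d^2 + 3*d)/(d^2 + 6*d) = (d + 3)/(d + 6)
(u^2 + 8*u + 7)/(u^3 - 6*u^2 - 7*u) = (u + 7)/(u*(u - 7))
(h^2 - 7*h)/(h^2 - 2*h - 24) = h*(7 - h)/(-h^2 + 2*h + 24)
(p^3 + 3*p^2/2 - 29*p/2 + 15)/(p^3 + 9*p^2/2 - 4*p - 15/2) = (p - 2)/(p + 1)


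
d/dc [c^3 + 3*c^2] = 3*c*(c + 2)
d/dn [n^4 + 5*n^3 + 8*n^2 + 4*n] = 4*n^3 + 15*n^2 + 16*n + 4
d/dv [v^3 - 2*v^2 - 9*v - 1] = 3*v^2 - 4*v - 9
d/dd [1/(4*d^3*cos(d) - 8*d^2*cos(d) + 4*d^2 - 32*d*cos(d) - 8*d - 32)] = (d^3*sin(d) - 2*d^2*sin(d) - 3*d^2*cos(d) - 8*d*sin(d) + 4*d*cos(d) - 2*d + 8*cos(d) + 2)/(4*(d - 4)^2*(d + 2)^2*(d*cos(d) + 1)^2)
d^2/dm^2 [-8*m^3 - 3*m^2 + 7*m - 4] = -48*m - 6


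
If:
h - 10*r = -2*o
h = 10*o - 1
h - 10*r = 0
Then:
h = -1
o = 0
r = -1/10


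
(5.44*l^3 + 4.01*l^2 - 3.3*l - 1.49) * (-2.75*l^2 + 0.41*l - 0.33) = -14.96*l^5 - 8.7971*l^4 + 8.9239*l^3 + 1.4212*l^2 + 0.4781*l + 0.4917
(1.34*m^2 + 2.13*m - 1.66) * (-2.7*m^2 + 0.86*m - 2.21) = -3.618*m^4 - 4.5986*m^3 + 3.3524*m^2 - 6.1349*m + 3.6686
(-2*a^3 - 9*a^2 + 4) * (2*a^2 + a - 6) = -4*a^5 - 20*a^4 + 3*a^3 + 62*a^2 + 4*a - 24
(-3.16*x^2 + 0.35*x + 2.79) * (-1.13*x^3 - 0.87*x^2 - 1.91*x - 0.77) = 3.5708*x^5 + 2.3537*x^4 + 2.5784*x^3 - 0.6626*x^2 - 5.5984*x - 2.1483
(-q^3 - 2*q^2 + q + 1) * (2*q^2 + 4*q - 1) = -2*q^5 - 8*q^4 - 5*q^3 + 8*q^2 + 3*q - 1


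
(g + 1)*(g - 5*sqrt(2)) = g^2 - 5*sqrt(2)*g + g - 5*sqrt(2)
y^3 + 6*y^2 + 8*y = y*(y + 2)*(y + 4)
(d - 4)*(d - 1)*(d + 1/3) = d^3 - 14*d^2/3 + 7*d/3 + 4/3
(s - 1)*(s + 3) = s^2 + 2*s - 3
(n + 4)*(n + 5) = n^2 + 9*n + 20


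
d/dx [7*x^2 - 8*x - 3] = 14*x - 8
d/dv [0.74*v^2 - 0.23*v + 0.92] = 1.48*v - 0.23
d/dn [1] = 0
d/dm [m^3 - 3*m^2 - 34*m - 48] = 3*m^2 - 6*m - 34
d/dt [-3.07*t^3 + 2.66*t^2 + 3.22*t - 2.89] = -9.21*t^2 + 5.32*t + 3.22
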